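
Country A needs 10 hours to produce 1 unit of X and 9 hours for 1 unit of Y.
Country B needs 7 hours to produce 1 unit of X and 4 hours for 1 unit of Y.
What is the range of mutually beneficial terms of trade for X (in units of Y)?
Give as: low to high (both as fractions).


Opportunity cost of X for Country A = hours_X / hours_Y = 10/9 = 10/9 units of Y
Opportunity cost of X for Country B = hours_X / hours_Y = 7/4 = 7/4 units of Y
Terms of trade must be between the two opportunity costs.
Range: 10/9 to 7/4

10/9 to 7/4


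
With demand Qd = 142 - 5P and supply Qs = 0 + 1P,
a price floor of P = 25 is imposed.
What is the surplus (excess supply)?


At P = 25:
Qd = 142 - 5*25 = 17
Qs = 0 + 1*25 = 25
Surplus = Qs - Qd = 25 - 17 = 8

8


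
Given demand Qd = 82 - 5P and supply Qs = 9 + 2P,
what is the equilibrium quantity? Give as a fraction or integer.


First find equilibrium price:
82 - 5P = 9 + 2P
P* = 73/7 = 73/7
Then substitute into demand:
Q* = 82 - 5 * 73/7 = 209/7

209/7


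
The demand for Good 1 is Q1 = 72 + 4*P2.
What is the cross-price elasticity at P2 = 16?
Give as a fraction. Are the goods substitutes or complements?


dQ1/dP2 = 4
At P2 = 16: Q1 = 72 + 4*16 = 136
Exy = (dQ1/dP2)(P2/Q1) = 4 * 16 / 136 = 8/17
Since Exy > 0, the goods are substitutes.

8/17 (substitutes)


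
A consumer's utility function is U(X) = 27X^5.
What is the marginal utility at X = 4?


MU = dU/dX = 27*5*X^(5-1)
MU = 135*X^4
At X = 4:
MU = 135 * 4^4
MU = 135 * 256 = 34560

34560


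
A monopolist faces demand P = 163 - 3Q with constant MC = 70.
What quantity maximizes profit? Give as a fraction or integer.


TR = P*Q = (163 - 3Q)Q = 163Q - 3Q^2
MR = dTR/dQ = 163 - 6Q
Set MR = MC:
163 - 6Q = 70
93 = 6Q
Q* = 93/6 = 31/2

31/2


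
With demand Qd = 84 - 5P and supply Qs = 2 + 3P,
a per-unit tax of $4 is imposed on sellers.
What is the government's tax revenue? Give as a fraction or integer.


With tax on sellers, new supply: Qs' = 2 + 3(P - 4)
= 3P - 10
New equilibrium quantity:
Q_new = 101/4
Tax revenue = tax * Q_new = 4 * 101/4 = 101

101


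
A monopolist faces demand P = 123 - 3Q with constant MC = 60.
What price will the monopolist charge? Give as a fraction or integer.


MR = 123 - 6Q
Set MR = MC: 123 - 6Q = 60
Q* = 21/2
Substitute into demand:
P* = 123 - 3*21/2 = 183/2

183/2


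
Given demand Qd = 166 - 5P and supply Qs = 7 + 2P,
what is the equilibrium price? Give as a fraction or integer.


At equilibrium, Qd = Qs.
166 - 5P = 7 + 2P
166 - 7 = 5P + 2P
159 = 7P
P* = 159/7 = 159/7

159/7


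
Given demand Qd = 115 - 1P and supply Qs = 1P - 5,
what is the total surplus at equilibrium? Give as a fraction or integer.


Find equilibrium: 115 - 1P = 1P - 5
115 + 5 = 2P
P* = 120/2 = 60
Q* = 1*60 - 5 = 55
Inverse demand: P = 115 - Q/1, so P_max = 115
Inverse supply: P = 5 + Q/1, so P_min = 5
CS = (1/2) * 55 * (115 - 60) = 3025/2
PS = (1/2) * 55 * (60 - 5) = 3025/2
TS = CS + PS = 3025/2 + 3025/2 = 3025

3025


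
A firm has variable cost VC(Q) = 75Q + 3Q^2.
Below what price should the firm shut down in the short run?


AVC(Q) = VC(Q)/Q = 75 + 3Q
AVC is increasing in Q, so minimum AVC is at Q -> 0+.
Min AVC = 75
The firm should shut down if P < 75.

75


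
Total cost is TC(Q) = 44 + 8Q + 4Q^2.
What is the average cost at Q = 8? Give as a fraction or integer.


TC(8) = 44 + 8*8 + 4*8^2
TC(8) = 44 + 64 + 256 = 364
AC = TC/Q = 364/8 = 91/2

91/2


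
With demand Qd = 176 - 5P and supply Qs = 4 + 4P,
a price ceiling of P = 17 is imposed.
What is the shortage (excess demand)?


At P = 17:
Qd = 176 - 5*17 = 91
Qs = 4 + 4*17 = 72
Shortage = Qd - Qs = 91 - 72 = 19

19


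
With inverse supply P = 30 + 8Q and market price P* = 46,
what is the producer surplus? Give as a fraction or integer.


Minimum supply price (at Q=0): P_min = 30
Quantity supplied at P* = 46:
Q* = (46 - 30)/8 = 2
PS = (1/2) * Q* * (P* - P_min)
PS = (1/2) * 2 * (46 - 30)
PS = (1/2) * 2 * 16 = 16

16


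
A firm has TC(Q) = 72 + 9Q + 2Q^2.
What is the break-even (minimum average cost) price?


AC(Q) = 72/Q + 9 + 2Q
To minimize: dAC/dQ = -72/Q^2 + 2 = 0
Q^2 = 72/2 = 36
Q* = 6
Min AC = 72/6 + 9 + 2*6
Min AC = 12 + 9 + 12 = 33

33


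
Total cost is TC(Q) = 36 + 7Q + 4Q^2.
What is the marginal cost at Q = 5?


MC = dTC/dQ = 7 + 2*4*Q
At Q = 5:
MC = 7 + 8*5
MC = 7 + 40 = 47

47


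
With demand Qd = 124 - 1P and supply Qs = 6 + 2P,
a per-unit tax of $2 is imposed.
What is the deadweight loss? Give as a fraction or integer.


Pre-tax equilibrium quantity: Q* = 254/3
Post-tax equilibrium quantity: Q_tax = 250/3
Reduction in quantity: Q* - Q_tax = 4/3
DWL = (1/2) * tax * (Q* - Q_tax)
DWL = (1/2) * 2 * 4/3 = 4/3

4/3


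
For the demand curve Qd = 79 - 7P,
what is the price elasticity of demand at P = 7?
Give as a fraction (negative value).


dQ/dP = -7
At P = 7: Q = 79 - 7*7 = 30
E = (dQ/dP)(P/Q) = (-7)(7/30) = -49/30

-49/30


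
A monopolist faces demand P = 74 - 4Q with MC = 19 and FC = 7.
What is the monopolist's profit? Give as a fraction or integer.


MR = MC: 74 - 8Q = 19
Q* = 55/8
P* = 74 - 4*55/8 = 93/2
Profit = (P* - MC)*Q* - FC
= (93/2 - 19)*55/8 - 7
= 55/2*55/8 - 7
= 3025/16 - 7 = 2913/16

2913/16


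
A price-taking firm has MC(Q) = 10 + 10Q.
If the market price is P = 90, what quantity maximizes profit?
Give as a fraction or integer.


In perfect competition, profit is maximized where P = MC.
90 = 10 + 10Q
80 = 10Q
Q* = 80/10 = 8

8


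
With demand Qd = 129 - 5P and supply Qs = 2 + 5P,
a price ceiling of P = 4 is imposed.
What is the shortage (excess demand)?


At P = 4:
Qd = 129 - 5*4 = 109
Qs = 2 + 5*4 = 22
Shortage = Qd - Qs = 109 - 22 = 87

87


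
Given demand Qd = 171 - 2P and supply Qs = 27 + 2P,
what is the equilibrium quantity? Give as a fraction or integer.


First find equilibrium price:
171 - 2P = 27 + 2P
P* = 144/4 = 36
Then substitute into demand:
Q* = 171 - 2 * 36 = 99

99


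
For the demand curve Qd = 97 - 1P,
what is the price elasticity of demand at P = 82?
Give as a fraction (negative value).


dQ/dP = -1
At P = 82: Q = 97 - 1*82 = 15
E = (dQ/dP)(P/Q) = (-1)(82/15) = -82/15

-82/15


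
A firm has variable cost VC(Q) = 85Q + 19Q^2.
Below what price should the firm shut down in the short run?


AVC(Q) = VC(Q)/Q = 85 + 19Q
AVC is increasing in Q, so minimum AVC is at Q -> 0+.
Min AVC = 85
The firm should shut down if P < 85.

85


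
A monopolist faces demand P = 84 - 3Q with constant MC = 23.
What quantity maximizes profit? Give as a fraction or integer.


TR = P*Q = (84 - 3Q)Q = 84Q - 3Q^2
MR = dTR/dQ = 84 - 6Q
Set MR = MC:
84 - 6Q = 23
61 = 6Q
Q* = 61/6 = 61/6

61/6


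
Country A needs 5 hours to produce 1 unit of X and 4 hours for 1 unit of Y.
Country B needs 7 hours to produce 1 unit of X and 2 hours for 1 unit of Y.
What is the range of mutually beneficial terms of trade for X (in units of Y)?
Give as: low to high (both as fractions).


Opportunity cost of X for Country A = hours_X / hours_Y = 5/4 = 5/4 units of Y
Opportunity cost of X for Country B = hours_X / hours_Y = 7/2 = 7/2 units of Y
Terms of trade must be between the two opportunity costs.
Range: 5/4 to 7/2

5/4 to 7/2


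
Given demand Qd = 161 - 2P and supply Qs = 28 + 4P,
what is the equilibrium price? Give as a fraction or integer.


At equilibrium, Qd = Qs.
161 - 2P = 28 + 4P
161 - 28 = 2P + 4P
133 = 6P
P* = 133/6 = 133/6

133/6


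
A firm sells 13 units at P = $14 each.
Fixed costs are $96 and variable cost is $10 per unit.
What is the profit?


Total Revenue = P * Q = 14 * 13 = $182
Total Cost = FC + VC*Q = 96 + 10*13 = $226
Profit = TR - TC = 182 - 226 = $-44

$-44


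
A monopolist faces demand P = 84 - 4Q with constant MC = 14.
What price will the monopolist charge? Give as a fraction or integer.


MR = 84 - 8Q
Set MR = MC: 84 - 8Q = 14
Q* = 35/4
Substitute into demand:
P* = 84 - 4*35/4 = 49

49


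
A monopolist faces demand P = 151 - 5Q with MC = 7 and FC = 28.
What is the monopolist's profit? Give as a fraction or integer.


MR = MC: 151 - 10Q = 7
Q* = 72/5
P* = 151 - 5*72/5 = 79
Profit = (P* - MC)*Q* - FC
= (79 - 7)*72/5 - 28
= 72*72/5 - 28
= 5184/5 - 28 = 5044/5

5044/5


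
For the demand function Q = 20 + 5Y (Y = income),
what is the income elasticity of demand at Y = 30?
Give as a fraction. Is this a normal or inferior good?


dQ/dY = 5
At Y = 30: Q = 20 + 5*30 = 170
Ey = (dQ/dY)(Y/Q) = 5 * 30 / 170 = 15/17
Since Ey > 0, this is a normal good.

15/17 (normal good)


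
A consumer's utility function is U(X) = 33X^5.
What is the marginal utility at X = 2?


MU = dU/dX = 33*5*X^(5-1)
MU = 165*X^4
At X = 2:
MU = 165 * 2^4
MU = 165 * 16 = 2640

2640


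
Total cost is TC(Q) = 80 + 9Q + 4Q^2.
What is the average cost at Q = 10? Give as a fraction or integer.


TC(10) = 80 + 9*10 + 4*10^2
TC(10) = 80 + 90 + 400 = 570
AC = TC/Q = 570/10 = 57

57


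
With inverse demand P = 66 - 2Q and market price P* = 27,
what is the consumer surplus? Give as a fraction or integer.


Maximum willingness to pay (at Q=0): P_max = 66
Quantity demanded at P* = 27:
Q* = (66 - 27)/2 = 39/2
CS = (1/2) * Q* * (P_max - P*)
CS = (1/2) * 39/2 * (66 - 27)
CS = (1/2) * 39/2 * 39 = 1521/4

1521/4


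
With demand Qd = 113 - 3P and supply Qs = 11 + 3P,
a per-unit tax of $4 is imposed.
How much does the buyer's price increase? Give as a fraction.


With a per-unit tax, the buyer's price increase depends on relative slopes.
Supply slope: d = 3, Demand slope: b = 3
Buyer's price increase = d * tax / (b + d)
= 3 * 4 / (3 + 3)
= 12 / 6 = 2

2


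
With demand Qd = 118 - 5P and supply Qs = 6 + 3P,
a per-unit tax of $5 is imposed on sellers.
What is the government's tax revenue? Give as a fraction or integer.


With tax on sellers, new supply: Qs' = 6 + 3(P - 5)
= 3P - 9
New equilibrium quantity:
Q_new = 309/8
Tax revenue = tax * Q_new = 5 * 309/8 = 1545/8

1545/8


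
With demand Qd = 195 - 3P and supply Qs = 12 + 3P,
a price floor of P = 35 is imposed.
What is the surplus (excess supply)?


At P = 35:
Qd = 195 - 3*35 = 90
Qs = 12 + 3*35 = 117
Surplus = Qs - Qd = 117 - 90 = 27

27


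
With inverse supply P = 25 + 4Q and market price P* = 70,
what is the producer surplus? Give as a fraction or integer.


Minimum supply price (at Q=0): P_min = 25
Quantity supplied at P* = 70:
Q* = (70 - 25)/4 = 45/4
PS = (1/2) * Q* * (P* - P_min)
PS = (1/2) * 45/4 * (70 - 25)
PS = (1/2) * 45/4 * 45 = 2025/8

2025/8


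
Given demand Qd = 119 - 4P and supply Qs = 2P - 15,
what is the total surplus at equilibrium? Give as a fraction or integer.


Find equilibrium: 119 - 4P = 2P - 15
119 + 15 = 6P
P* = 134/6 = 67/3
Q* = 2*67/3 - 15 = 89/3
Inverse demand: P = 119/4 - Q/4, so P_max = 119/4
Inverse supply: P = 15/2 + Q/2, so P_min = 15/2
CS = (1/2) * 89/3 * (119/4 - 67/3) = 7921/72
PS = (1/2) * 89/3 * (67/3 - 15/2) = 7921/36
TS = CS + PS = 7921/72 + 7921/36 = 7921/24

7921/24


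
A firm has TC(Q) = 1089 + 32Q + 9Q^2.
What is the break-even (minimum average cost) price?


AC(Q) = 1089/Q + 32 + 9Q
To minimize: dAC/dQ = -1089/Q^2 + 9 = 0
Q^2 = 1089/9 = 121
Q* = 11
Min AC = 1089/11 + 32 + 9*11
Min AC = 99 + 32 + 99 = 230

230


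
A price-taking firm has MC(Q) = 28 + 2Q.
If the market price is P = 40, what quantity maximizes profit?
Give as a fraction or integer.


In perfect competition, profit is maximized where P = MC.
40 = 28 + 2Q
12 = 2Q
Q* = 12/2 = 6

6


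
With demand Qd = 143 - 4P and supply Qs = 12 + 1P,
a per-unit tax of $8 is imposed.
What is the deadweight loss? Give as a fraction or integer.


Pre-tax equilibrium quantity: Q* = 191/5
Post-tax equilibrium quantity: Q_tax = 159/5
Reduction in quantity: Q* - Q_tax = 32/5
DWL = (1/2) * tax * (Q* - Q_tax)
DWL = (1/2) * 8 * 32/5 = 128/5

128/5


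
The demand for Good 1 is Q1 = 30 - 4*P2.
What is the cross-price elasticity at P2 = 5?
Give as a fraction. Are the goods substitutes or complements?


dQ1/dP2 = -4
At P2 = 5: Q1 = 30 - 4*5 = 10
Exy = (dQ1/dP2)(P2/Q1) = -4 * 5 / 10 = -2
Since Exy < 0, the goods are complements.

-2 (complements)


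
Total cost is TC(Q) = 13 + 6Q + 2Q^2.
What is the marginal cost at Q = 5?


MC = dTC/dQ = 6 + 2*2*Q
At Q = 5:
MC = 6 + 4*5
MC = 6 + 20 = 26

26


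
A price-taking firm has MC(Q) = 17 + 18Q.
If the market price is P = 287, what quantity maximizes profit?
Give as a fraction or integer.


In perfect competition, profit is maximized where P = MC.
287 = 17 + 18Q
270 = 18Q
Q* = 270/18 = 15

15


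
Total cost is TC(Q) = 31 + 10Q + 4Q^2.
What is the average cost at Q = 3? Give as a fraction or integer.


TC(3) = 31 + 10*3 + 4*3^2
TC(3) = 31 + 30 + 36 = 97
AC = TC/Q = 97/3 = 97/3

97/3


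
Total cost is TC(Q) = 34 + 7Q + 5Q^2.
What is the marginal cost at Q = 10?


MC = dTC/dQ = 7 + 2*5*Q
At Q = 10:
MC = 7 + 10*10
MC = 7 + 100 = 107

107


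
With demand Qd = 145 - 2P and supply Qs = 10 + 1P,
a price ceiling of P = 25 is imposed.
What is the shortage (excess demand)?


At P = 25:
Qd = 145 - 2*25 = 95
Qs = 10 + 1*25 = 35
Shortage = Qd - Qs = 95 - 35 = 60

60


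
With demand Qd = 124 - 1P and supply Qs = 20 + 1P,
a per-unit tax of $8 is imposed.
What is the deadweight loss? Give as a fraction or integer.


Pre-tax equilibrium quantity: Q* = 72
Post-tax equilibrium quantity: Q_tax = 68
Reduction in quantity: Q* - Q_tax = 4
DWL = (1/2) * tax * (Q* - Q_tax)
DWL = (1/2) * 8 * 4 = 16

16


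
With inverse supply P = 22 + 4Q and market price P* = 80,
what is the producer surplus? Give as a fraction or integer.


Minimum supply price (at Q=0): P_min = 22
Quantity supplied at P* = 80:
Q* = (80 - 22)/4 = 29/2
PS = (1/2) * Q* * (P* - P_min)
PS = (1/2) * 29/2 * (80 - 22)
PS = (1/2) * 29/2 * 58 = 841/2

841/2


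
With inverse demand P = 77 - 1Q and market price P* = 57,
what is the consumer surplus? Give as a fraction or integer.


Maximum willingness to pay (at Q=0): P_max = 77
Quantity demanded at P* = 57:
Q* = (77 - 57)/1 = 20
CS = (1/2) * Q* * (P_max - P*)
CS = (1/2) * 20 * (77 - 57)
CS = (1/2) * 20 * 20 = 200

200


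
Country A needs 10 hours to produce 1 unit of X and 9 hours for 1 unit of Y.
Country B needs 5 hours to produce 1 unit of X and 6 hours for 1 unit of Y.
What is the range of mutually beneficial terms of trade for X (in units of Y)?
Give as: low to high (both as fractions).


Opportunity cost of X for Country A = hours_X / hours_Y = 10/9 = 10/9 units of Y
Opportunity cost of X for Country B = hours_X / hours_Y = 5/6 = 5/6 units of Y
Terms of trade must be between the two opportunity costs.
Range: 5/6 to 10/9

5/6 to 10/9


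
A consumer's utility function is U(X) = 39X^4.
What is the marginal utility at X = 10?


MU = dU/dX = 39*4*X^(4-1)
MU = 156*X^3
At X = 10:
MU = 156 * 10^3
MU = 156 * 1000 = 156000

156000


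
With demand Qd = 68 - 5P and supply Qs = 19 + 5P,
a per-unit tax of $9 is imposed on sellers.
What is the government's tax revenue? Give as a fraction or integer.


With tax on sellers, new supply: Qs' = 19 + 5(P - 9)
= 5P - 26
New equilibrium quantity:
Q_new = 21
Tax revenue = tax * Q_new = 9 * 21 = 189

189


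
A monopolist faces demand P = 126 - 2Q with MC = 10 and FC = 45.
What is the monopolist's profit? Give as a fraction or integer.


MR = MC: 126 - 4Q = 10
Q* = 29
P* = 126 - 2*29 = 68
Profit = (P* - MC)*Q* - FC
= (68 - 10)*29 - 45
= 58*29 - 45
= 1682 - 45 = 1637

1637


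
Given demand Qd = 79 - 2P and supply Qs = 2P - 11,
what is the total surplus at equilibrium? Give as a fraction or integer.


Find equilibrium: 79 - 2P = 2P - 11
79 + 11 = 4P
P* = 90/4 = 45/2
Q* = 2*45/2 - 11 = 34
Inverse demand: P = 79/2 - Q/2, so P_max = 79/2
Inverse supply: P = 11/2 + Q/2, so P_min = 11/2
CS = (1/2) * 34 * (79/2 - 45/2) = 289
PS = (1/2) * 34 * (45/2 - 11/2) = 289
TS = CS + PS = 289 + 289 = 578

578


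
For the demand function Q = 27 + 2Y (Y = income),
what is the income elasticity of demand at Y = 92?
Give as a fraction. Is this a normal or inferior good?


dQ/dY = 2
At Y = 92: Q = 27 + 2*92 = 211
Ey = (dQ/dY)(Y/Q) = 2 * 92 / 211 = 184/211
Since Ey > 0, this is a normal good.

184/211 (normal good)


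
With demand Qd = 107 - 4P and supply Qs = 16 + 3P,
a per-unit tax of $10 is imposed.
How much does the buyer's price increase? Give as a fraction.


With a per-unit tax, the buyer's price increase depends on relative slopes.
Supply slope: d = 3, Demand slope: b = 4
Buyer's price increase = d * tax / (b + d)
= 3 * 10 / (4 + 3)
= 30 / 7 = 30/7

30/7


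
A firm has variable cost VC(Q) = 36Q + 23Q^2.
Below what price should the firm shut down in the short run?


AVC(Q) = VC(Q)/Q = 36 + 23Q
AVC is increasing in Q, so minimum AVC is at Q -> 0+.
Min AVC = 36
The firm should shut down if P < 36.

36


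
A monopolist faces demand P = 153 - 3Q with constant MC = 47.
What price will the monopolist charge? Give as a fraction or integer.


MR = 153 - 6Q
Set MR = MC: 153 - 6Q = 47
Q* = 53/3
Substitute into demand:
P* = 153 - 3*53/3 = 100

100


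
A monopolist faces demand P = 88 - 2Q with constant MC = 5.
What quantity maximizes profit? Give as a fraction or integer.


TR = P*Q = (88 - 2Q)Q = 88Q - 2Q^2
MR = dTR/dQ = 88 - 4Q
Set MR = MC:
88 - 4Q = 5
83 = 4Q
Q* = 83/4 = 83/4

83/4


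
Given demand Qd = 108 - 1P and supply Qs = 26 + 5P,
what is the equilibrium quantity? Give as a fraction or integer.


First find equilibrium price:
108 - 1P = 26 + 5P
P* = 82/6 = 41/3
Then substitute into demand:
Q* = 108 - 1 * 41/3 = 283/3

283/3


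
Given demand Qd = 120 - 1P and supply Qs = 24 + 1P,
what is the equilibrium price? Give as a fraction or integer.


At equilibrium, Qd = Qs.
120 - 1P = 24 + 1P
120 - 24 = 1P + 1P
96 = 2P
P* = 96/2 = 48

48


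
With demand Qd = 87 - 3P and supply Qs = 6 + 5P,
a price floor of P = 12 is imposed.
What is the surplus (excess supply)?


At P = 12:
Qd = 87 - 3*12 = 51
Qs = 6 + 5*12 = 66
Surplus = Qs - Qd = 66 - 51 = 15

15


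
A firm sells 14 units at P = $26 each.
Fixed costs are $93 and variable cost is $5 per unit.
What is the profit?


Total Revenue = P * Q = 26 * 14 = $364
Total Cost = FC + VC*Q = 93 + 5*14 = $163
Profit = TR - TC = 364 - 163 = $201

$201


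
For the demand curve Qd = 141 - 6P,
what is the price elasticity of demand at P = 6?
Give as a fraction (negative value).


dQ/dP = -6
At P = 6: Q = 141 - 6*6 = 105
E = (dQ/dP)(P/Q) = (-6)(6/105) = -12/35

-12/35


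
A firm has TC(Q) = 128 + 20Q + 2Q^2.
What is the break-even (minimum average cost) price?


AC(Q) = 128/Q + 20 + 2Q
To minimize: dAC/dQ = -128/Q^2 + 2 = 0
Q^2 = 128/2 = 64
Q* = 8
Min AC = 128/8 + 20 + 2*8
Min AC = 16 + 20 + 16 = 52

52


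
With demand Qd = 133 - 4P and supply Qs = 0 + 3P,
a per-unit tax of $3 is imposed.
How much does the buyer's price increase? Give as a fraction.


With a per-unit tax, the buyer's price increase depends on relative slopes.
Supply slope: d = 3, Demand slope: b = 4
Buyer's price increase = d * tax / (b + d)
= 3 * 3 / (4 + 3)
= 9 / 7 = 9/7

9/7


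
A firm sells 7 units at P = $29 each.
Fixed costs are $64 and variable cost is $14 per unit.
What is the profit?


Total Revenue = P * Q = 29 * 7 = $203
Total Cost = FC + VC*Q = 64 + 14*7 = $162
Profit = TR - TC = 203 - 162 = $41

$41


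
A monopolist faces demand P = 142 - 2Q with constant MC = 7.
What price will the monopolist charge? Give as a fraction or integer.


MR = 142 - 4Q
Set MR = MC: 142 - 4Q = 7
Q* = 135/4
Substitute into demand:
P* = 142 - 2*135/4 = 149/2

149/2


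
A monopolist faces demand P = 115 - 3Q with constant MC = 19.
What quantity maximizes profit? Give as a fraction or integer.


TR = P*Q = (115 - 3Q)Q = 115Q - 3Q^2
MR = dTR/dQ = 115 - 6Q
Set MR = MC:
115 - 6Q = 19
96 = 6Q
Q* = 96/6 = 16

16


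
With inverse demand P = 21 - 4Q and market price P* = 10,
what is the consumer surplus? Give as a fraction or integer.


Maximum willingness to pay (at Q=0): P_max = 21
Quantity demanded at P* = 10:
Q* = (21 - 10)/4 = 11/4
CS = (1/2) * Q* * (P_max - P*)
CS = (1/2) * 11/4 * (21 - 10)
CS = (1/2) * 11/4 * 11 = 121/8

121/8


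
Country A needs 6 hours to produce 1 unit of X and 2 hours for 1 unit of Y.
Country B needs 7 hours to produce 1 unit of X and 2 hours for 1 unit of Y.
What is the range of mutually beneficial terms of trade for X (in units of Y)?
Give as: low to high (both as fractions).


Opportunity cost of X for Country A = hours_X / hours_Y = 6/2 = 3 units of Y
Opportunity cost of X for Country B = hours_X / hours_Y = 7/2 = 7/2 units of Y
Terms of trade must be between the two opportunity costs.
Range: 3 to 7/2

3 to 7/2


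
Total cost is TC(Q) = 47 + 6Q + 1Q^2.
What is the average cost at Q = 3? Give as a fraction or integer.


TC(3) = 47 + 6*3 + 1*3^2
TC(3) = 47 + 18 + 9 = 74
AC = TC/Q = 74/3 = 74/3

74/3


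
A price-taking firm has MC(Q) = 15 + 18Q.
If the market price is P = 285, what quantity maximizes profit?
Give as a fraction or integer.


In perfect competition, profit is maximized where P = MC.
285 = 15 + 18Q
270 = 18Q
Q* = 270/18 = 15

15


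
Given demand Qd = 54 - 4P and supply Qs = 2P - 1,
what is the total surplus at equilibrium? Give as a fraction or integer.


Find equilibrium: 54 - 4P = 2P - 1
54 + 1 = 6P
P* = 55/6 = 55/6
Q* = 2*55/6 - 1 = 52/3
Inverse demand: P = 27/2 - Q/4, so P_max = 27/2
Inverse supply: P = 1/2 + Q/2, so P_min = 1/2
CS = (1/2) * 52/3 * (27/2 - 55/6) = 338/9
PS = (1/2) * 52/3 * (55/6 - 1/2) = 676/9
TS = CS + PS = 338/9 + 676/9 = 338/3

338/3


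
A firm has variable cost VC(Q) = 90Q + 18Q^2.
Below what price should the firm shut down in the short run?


AVC(Q) = VC(Q)/Q = 90 + 18Q
AVC is increasing in Q, so minimum AVC is at Q -> 0+.
Min AVC = 90
The firm should shut down if P < 90.

90


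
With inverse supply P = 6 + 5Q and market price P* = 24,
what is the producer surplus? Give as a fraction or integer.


Minimum supply price (at Q=0): P_min = 6
Quantity supplied at P* = 24:
Q* = (24 - 6)/5 = 18/5
PS = (1/2) * Q* * (P* - P_min)
PS = (1/2) * 18/5 * (24 - 6)
PS = (1/2) * 18/5 * 18 = 162/5

162/5


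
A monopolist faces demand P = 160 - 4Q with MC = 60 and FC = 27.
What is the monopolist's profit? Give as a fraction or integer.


MR = MC: 160 - 8Q = 60
Q* = 25/2
P* = 160 - 4*25/2 = 110
Profit = (P* - MC)*Q* - FC
= (110 - 60)*25/2 - 27
= 50*25/2 - 27
= 625 - 27 = 598

598


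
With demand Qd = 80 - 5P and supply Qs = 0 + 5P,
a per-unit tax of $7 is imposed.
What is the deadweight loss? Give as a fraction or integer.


Pre-tax equilibrium quantity: Q* = 40
Post-tax equilibrium quantity: Q_tax = 45/2
Reduction in quantity: Q* - Q_tax = 35/2
DWL = (1/2) * tax * (Q* - Q_tax)
DWL = (1/2) * 7 * 35/2 = 245/4

245/4


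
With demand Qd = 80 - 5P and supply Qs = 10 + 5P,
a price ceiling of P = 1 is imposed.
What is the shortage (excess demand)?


At P = 1:
Qd = 80 - 5*1 = 75
Qs = 10 + 5*1 = 15
Shortage = Qd - Qs = 75 - 15 = 60

60


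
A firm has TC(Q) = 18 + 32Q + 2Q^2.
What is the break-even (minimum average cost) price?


AC(Q) = 18/Q + 32 + 2Q
To minimize: dAC/dQ = -18/Q^2 + 2 = 0
Q^2 = 18/2 = 9
Q* = 3
Min AC = 18/3 + 32 + 2*3
Min AC = 6 + 32 + 6 = 44

44


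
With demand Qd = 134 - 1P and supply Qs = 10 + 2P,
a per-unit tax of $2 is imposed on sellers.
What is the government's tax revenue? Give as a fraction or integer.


With tax on sellers, new supply: Qs' = 10 + 2(P - 2)
= 6 + 2P
New equilibrium quantity:
Q_new = 274/3
Tax revenue = tax * Q_new = 2 * 274/3 = 548/3

548/3


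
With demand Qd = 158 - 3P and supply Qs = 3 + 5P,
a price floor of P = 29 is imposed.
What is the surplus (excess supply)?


At P = 29:
Qd = 158 - 3*29 = 71
Qs = 3 + 5*29 = 148
Surplus = Qs - Qd = 148 - 71 = 77

77


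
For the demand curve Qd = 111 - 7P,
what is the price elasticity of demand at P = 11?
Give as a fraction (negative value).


dQ/dP = -7
At P = 11: Q = 111 - 7*11 = 34
E = (dQ/dP)(P/Q) = (-7)(11/34) = -77/34

-77/34


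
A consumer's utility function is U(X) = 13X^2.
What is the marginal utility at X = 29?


MU = dU/dX = 13*2*X^(2-1)
MU = 26*X^1
At X = 29:
MU = 26 * 29^1
MU = 26 * 29 = 754

754


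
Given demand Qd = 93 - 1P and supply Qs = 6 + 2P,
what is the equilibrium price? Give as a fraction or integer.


At equilibrium, Qd = Qs.
93 - 1P = 6 + 2P
93 - 6 = 1P + 2P
87 = 3P
P* = 87/3 = 29

29


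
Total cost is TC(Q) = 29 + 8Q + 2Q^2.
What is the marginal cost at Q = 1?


MC = dTC/dQ = 8 + 2*2*Q
At Q = 1:
MC = 8 + 4*1
MC = 8 + 4 = 12

12


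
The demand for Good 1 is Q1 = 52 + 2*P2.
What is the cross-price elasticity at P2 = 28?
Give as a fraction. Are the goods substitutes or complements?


dQ1/dP2 = 2
At P2 = 28: Q1 = 52 + 2*28 = 108
Exy = (dQ1/dP2)(P2/Q1) = 2 * 28 / 108 = 14/27
Since Exy > 0, the goods are substitutes.

14/27 (substitutes)


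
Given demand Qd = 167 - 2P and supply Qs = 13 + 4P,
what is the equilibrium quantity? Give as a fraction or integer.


First find equilibrium price:
167 - 2P = 13 + 4P
P* = 154/6 = 77/3
Then substitute into demand:
Q* = 167 - 2 * 77/3 = 347/3

347/3


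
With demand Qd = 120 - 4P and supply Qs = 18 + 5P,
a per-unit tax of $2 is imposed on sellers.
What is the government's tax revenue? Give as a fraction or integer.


With tax on sellers, new supply: Qs' = 18 + 5(P - 2)
= 8 + 5P
New equilibrium quantity:
Q_new = 632/9
Tax revenue = tax * Q_new = 2 * 632/9 = 1264/9

1264/9


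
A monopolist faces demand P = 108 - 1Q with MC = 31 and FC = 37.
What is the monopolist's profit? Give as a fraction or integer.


MR = MC: 108 - 2Q = 31
Q* = 77/2
P* = 108 - 1*77/2 = 139/2
Profit = (P* - MC)*Q* - FC
= (139/2 - 31)*77/2 - 37
= 77/2*77/2 - 37
= 5929/4 - 37 = 5781/4

5781/4


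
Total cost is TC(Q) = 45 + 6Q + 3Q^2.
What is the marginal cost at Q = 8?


MC = dTC/dQ = 6 + 2*3*Q
At Q = 8:
MC = 6 + 6*8
MC = 6 + 48 = 54

54


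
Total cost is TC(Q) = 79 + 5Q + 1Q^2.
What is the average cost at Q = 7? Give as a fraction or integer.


TC(7) = 79 + 5*7 + 1*7^2
TC(7) = 79 + 35 + 49 = 163
AC = TC/Q = 163/7 = 163/7

163/7


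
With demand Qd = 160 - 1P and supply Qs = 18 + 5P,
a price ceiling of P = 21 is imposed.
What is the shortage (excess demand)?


At P = 21:
Qd = 160 - 1*21 = 139
Qs = 18 + 5*21 = 123
Shortage = Qd - Qs = 139 - 123 = 16

16


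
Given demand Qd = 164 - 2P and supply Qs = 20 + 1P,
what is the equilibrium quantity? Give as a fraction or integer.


First find equilibrium price:
164 - 2P = 20 + 1P
P* = 144/3 = 48
Then substitute into demand:
Q* = 164 - 2 * 48 = 68

68


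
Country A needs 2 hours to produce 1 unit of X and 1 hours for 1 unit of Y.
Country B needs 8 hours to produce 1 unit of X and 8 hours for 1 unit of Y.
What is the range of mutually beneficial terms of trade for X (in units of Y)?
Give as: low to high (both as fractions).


Opportunity cost of X for Country A = hours_X / hours_Y = 2/1 = 2 units of Y
Opportunity cost of X for Country B = hours_X / hours_Y = 8/8 = 1 units of Y
Terms of trade must be between the two opportunity costs.
Range: 1 to 2

1 to 2


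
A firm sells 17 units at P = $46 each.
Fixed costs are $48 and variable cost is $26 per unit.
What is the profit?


Total Revenue = P * Q = 46 * 17 = $782
Total Cost = FC + VC*Q = 48 + 26*17 = $490
Profit = TR - TC = 782 - 490 = $292

$292


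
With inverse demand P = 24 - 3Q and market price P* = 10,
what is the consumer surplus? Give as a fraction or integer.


Maximum willingness to pay (at Q=0): P_max = 24
Quantity demanded at P* = 10:
Q* = (24 - 10)/3 = 14/3
CS = (1/2) * Q* * (P_max - P*)
CS = (1/2) * 14/3 * (24 - 10)
CS = (1/2) * 14/3 * 14 = 98/3

98/3


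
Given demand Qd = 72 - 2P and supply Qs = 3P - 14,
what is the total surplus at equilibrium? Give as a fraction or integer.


Find equilibrium: 72 - 2P = 3P - 14
72 + 14 = 5P
P* = 86/5 = 86/5
Q* = 3*86/5 - 14 = 188/5
Inverse demand: P = 36 - Q/2, so P_max = 36
Inverse supply: P = 14/3 + Q/3, so P_min = 14/3
CS = (1/2) * 188/5 * (36 - 86/5) = 8836/25
PS = (1/2) * 188/5 * (86/5 - 14/3) = 17672/75
TS = CS + PS = 8836/25 + 17672/75 = 8836/15

8836/15


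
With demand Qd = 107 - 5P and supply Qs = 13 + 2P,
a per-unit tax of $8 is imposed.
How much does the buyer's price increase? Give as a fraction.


With a per-unit tax, the buyer's price increase depends on relative slopes.
Supply slope: d = 2, Demand slope: b = 5
Buyer's price increase = d * tax / (b + d)
= 2 * 8 / (5 + 2)
= 16 / 7 = 16/7

16/7


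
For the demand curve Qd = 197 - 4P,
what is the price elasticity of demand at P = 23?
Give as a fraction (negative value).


dQ/dP = -4
At P = 23: Q = 197 - 4*23 = 105
E = (dQ/dP)(P/Q) = (-4)(23/105) = -92/105

-92/105


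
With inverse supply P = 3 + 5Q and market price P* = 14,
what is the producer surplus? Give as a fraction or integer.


Minimum supply price (at Q=0): P_min = 3
Quantity supplied at P* = 14:
Q* = (14 - 3)/5 = 11/5
PS = (1/2) * Q* * (P* - P_min)
PS = (1/2) * 11/5 * (14 - 3)
PS = (1/2) * 11/5 * 11 = 121/10

121/10


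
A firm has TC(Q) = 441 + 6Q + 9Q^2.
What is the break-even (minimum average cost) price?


AC(Q) = 441/Q + 6 + 9Q
To minimize: dAC/dQ = -441/Q^2 + 9 = 0
Q^2 = 441/9 = 49
Q* = 7
Min AC = 441/7 + 6 + 9*7
Min AC = 63 + 6 + 63 = 132

132


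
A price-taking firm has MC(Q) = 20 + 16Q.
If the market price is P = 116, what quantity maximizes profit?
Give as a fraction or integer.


In perfect competition, profit is maximized where P = MC.
116 = 20 + 16Q
96 = 16Q
Q* = 96/16 = 6

6


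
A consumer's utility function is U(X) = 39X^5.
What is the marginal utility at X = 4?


MU = dU/dX = 39*5*X^(5-1)
MU = 195*X^4
At X = 4:
MU = 195 * 4^4
MU = 195 * 256 = 49920

49920


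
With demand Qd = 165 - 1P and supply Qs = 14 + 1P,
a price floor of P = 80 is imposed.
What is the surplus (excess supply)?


At P = 80:
Qd = 165 - 1*80 = 85
Qs = 14 + 1*80 = 94
Surplus = Qs - Qd = 94 - 85 = 9

9


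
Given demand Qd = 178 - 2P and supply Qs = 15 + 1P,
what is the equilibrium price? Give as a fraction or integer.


At equilibrium, Qd = Qs.
178 - 2P = 15 + 1P
178 - 15 = 2P + 1P
163 = 3P
P* = 163/3 = 163/3

163/3


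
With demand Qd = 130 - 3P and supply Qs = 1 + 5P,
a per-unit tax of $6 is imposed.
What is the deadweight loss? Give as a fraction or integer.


Pre-tax equilibrium quantity: Q* = 653/8
Post-tax equilibrium quantity: Q_tax = 563/8
Reduction in quantity: Q* - Q_tax = 45/4
DWL = (1/2) * tax * (Q* - Q_tax)
DWL = (1/2) * 6 * 45/4 = 135/4

135/4


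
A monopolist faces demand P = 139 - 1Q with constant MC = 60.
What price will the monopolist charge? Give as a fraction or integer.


MR = 139 - 2Q
Set MR = MC: 139 - 2Q = 60
Q* = 79/2
Substitute into demand:
P* = 139 - 1*79/2 = 199/2

199/2


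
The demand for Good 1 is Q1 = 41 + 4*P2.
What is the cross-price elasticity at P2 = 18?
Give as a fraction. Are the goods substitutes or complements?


dQ1/dP2 = 4
At P2 = 18: Q1 = 41 + 4*18 = 113
Exy = (dQ1/dP2)(P2/Q1) = 4 * 18 / 113 = 72/113
Since Exy > 0, the goods are substitutes.

72/113 (substitutes)


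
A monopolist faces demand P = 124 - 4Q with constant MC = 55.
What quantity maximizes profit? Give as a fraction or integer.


TR = P*Q = (124 - 4Q)Q = 124Q - 4Q^2
MR = dTR/dQ = 124 - 8Q
Set MR = MC:
124 - 8Q = 55
69 = 8Q
Q* = 69/8 = 69/8

69/8


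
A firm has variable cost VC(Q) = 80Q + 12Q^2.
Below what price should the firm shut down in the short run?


AVC(Q) = VC(Q)/Q = 80 + 12Q
AVC is increasing in Q, so minimum AVC is at Q -> 0+.
Min AVC = 80
The firm should shut down if P < 80.

80


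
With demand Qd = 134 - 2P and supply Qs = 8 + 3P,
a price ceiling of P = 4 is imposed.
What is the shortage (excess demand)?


At P = 4:
Qd = 134 - 2*4 = 126
Qs = 8 + 3*4 = 20
Shortage = Qd - Qs = 126 - 20 = 106

106


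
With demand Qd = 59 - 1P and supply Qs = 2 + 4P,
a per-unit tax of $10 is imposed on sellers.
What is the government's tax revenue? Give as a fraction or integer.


With tax on sellers, new supply: Qs' = 2 + 4(P - 10)
= 4P - 38
New equilibrium quantity:
Q_new = 198/5
Tax revenue = tax * Q_new = 10 * 198/5 = 396

396


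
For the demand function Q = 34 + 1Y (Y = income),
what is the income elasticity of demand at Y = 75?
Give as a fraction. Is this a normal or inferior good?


dQ/dY = 1
At Y = 75: Q = 34 + 1*75 = 109
Ey = (dQ/dY)(Y/Q) = 1 * 75 / 109 = 75/109
Since Ey > 0, this is a normal good.

75/109 (normal good)


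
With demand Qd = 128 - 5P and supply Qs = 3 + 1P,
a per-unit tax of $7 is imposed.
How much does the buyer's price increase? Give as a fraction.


With a per-unit tax, the buyer's price increase depends on relative slopes.
Supply slope: d = 1, Demand slope: b = 5
Buyer's price increase = d * tax / (b + d)
= 1 * 7 / (5 + 1)
= 7 / 6 = 7/6

7/6


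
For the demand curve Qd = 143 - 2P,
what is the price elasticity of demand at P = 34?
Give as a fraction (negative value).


dQ/dP = -2
At P = 34: Q = 143 - 2*34 = 75
E = (dQ/dP)(P/Q) = (-2)(34/75) = -68/75

-68/75


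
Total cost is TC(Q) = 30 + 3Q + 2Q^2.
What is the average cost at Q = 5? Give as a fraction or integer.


TC(5) = 30 + 3*5 + 2*5^2
TC(5) = 30 + 15 + 50 = 95
AC = TC/Q = 95/5 = 19

19


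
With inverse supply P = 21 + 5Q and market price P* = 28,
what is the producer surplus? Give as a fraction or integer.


Minimum supply price (at Q=0): P_min = 21
Quantity supplied at P* = 28:
Q* = (28 - 21)/5 = 7/5
PS = (1/2) * Q* * (P* - P_min)
PS = (1/2) * 7/5 * (28 - 21)
PS = (1/2) * 7/5 * 7 = 49/10

49/10


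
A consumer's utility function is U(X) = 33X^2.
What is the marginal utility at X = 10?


MU = dU/dX = 33*2*X^(2-1)
MU = 66*X^1
At X = 10:
MU = 66 * 10^1
MU = 66 * 10 = 660

660


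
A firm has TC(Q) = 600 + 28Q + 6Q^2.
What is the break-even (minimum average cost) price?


AC(Q) = 600/Q + 28 + 6Q
To minimize: dAC/dQ = -600/Q^2 + 6 = 0
Q^2 = 600/6 = 100
Q* = 10
Min AC = 600/10 + 28 + 6*10
Min AC = 60 + 28 + 60 = 148

148


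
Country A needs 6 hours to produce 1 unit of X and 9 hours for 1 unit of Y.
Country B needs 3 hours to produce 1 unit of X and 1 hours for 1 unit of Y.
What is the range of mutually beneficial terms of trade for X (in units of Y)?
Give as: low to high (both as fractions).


Opportunity cost of X for Country A = hours_X / hours_Y = 6/9 = 2/3 units of Y
Opportunity cost of X for Country B = hours_X / hours_Y = 3/1 = 3 units of Y
Terms of trade must be between the two opportunity costs.
Range: 2/3 to 3

2/3 to 3


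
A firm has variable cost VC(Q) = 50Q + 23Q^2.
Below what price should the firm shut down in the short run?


AVC(Q) = VC(Q)/Q = 50 + 23Q
AVC is increasing in Q, so minimum AVC is at Q -> 0+.
Min AVC = 50
The firm should shut down if P < 50.

50


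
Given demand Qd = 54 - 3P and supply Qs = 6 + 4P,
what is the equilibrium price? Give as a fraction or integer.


At equilibrium, Qd = Qs.
54 - 3P = 6 + 4P
54 - 6 = 3P + 4P
48 = 7P
P* = 48/7 = 48/7

48/7


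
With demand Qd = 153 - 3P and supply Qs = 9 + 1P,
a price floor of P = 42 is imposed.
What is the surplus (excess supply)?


At P = 42:
Qd = 153 - 3*42 = 27
Qs = 9 + 1*42 = 51
Surplus = Qs - Qd = 51 - 27 = 24

24


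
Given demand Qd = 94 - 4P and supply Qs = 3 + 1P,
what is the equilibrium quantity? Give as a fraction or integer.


First find equilibrium price:
94 - 4P = 3 + 1P
P* = 91/5 = 91/5
Then substitute into demand:
Q* = 94 - 4 * 91/5 = 106/5

106/5


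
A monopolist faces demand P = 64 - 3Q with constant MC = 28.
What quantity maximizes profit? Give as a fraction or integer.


TR = P*Q = (64 - 3Q)Q = 64Q - 3Q^2
MR = dTR/dQ = 64 - 6Q
Set MR = MC:
64 - 6Q = 28
36 = 6Q
Q* = 36/6 = 6

6


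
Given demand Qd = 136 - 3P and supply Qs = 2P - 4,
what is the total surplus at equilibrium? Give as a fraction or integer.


Find equilibrium: 136 - 3P = 2P - 4
136 + 4 = 5P
P* = 140/5 = 28
Q* = 2*28 - 4 = 52
Inverse demand: P = 136/3 - Q/3, so P_max = 136/3
Inverse supply: P = 2 + Q/2, so P_min = 2
CS = (1/2) * 52 * (136/3 - 28) = 1352/3
PS = (1/2) * 52 * (28 - 2) = 676
TS = CS + PS = 1352/3 + 676 = 3380/3

3380/3


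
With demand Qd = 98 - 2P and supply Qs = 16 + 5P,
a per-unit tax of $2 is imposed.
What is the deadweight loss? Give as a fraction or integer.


Pre-tax equilibrium quantity: Q* = 522/7
Post-tax equilibrium quantity: Q_tax = 502/7
Reduction in quantity: Q* - Q_tax = 20/7
DWL = (1/2) * tax * (Q* - Q_tax)
DWL = (1/2) * 2 * 20/7 = 20/7

20/7


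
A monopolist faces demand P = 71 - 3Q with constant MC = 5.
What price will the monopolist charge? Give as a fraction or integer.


MR = 71 - 6Q
Set MR = MC: 71 - 6Q = 5
Q* = 11
Substitute into demand:
P* = 71 - 3*11 = 38

38


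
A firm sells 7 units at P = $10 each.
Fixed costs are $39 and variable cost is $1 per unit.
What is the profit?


Total Revenue = P * Q = 10 * 7 = $70
Total Cost = FC + VC*Q = 39 + 1*7 = $46
Profit = TR - TC = 70 - 46 = $24

$24


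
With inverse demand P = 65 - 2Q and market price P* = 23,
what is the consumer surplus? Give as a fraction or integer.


Maximum willingness to pay (at Q=0): P_max = 65
Quantity demanded at P* = 23:
Q* = (65 - 23)/2 = 21
CS = (1/2) * Q* * (P_max - P*)
CS = (1/2) * 21 * (65 - 23)
CS = (1/2) * 21 * 42 = 441

441


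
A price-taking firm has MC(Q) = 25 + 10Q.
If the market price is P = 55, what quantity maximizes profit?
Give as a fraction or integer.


In perfect competition, profit is maximized where P = MC.
55 = 25 + 10Q
30 = 10Q
Q* = 30/10 = 3

3


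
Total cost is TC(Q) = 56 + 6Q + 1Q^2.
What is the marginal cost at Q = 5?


MC = dTC/dQ = 6 + 2*1*Q
At Q = 5:
MC = 6 + 2*5
MC = 6 + 10 = 16

16


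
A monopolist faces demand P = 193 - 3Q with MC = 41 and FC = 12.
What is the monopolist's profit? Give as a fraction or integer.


MR = MC: 193 - 6Q = 41
Q* = 76/3
P* = 193 - 3*76/3 = 117
Profit = (P* - MC)*Q* - FC
= (117 - 41)*76/3 - 12
= 76*76/3 - 12
= 5776/3 - 12 = 5740/3

5740/3


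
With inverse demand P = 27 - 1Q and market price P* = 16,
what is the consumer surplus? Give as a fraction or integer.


Maximum willingness to pay (at Q=0): P_max = 27
Quantity demanded at P* = 16:
Q* = (27 - 16)/1 = 11
CS = (1/2) * Q* * (P_max - P*)
CS = (1/2) * 11 * (27 - 16)
CS = (1/2) * 11 * 11 = 121/2

121/2


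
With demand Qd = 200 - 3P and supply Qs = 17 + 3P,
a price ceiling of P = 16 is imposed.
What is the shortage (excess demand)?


At P = 16:
Qd = 200 - 3*16 = 152
Qs = 17 + 3*16 = 65
Shortage = Qd - Qs = 152 - 65 = 87

87


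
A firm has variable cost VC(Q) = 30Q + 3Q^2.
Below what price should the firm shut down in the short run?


AVC(Q) = VC(Q)/Q = 30 + 3Q
AVC is increasing in Q, so minimum AVC is at Q -> 0+.
Min AVC = 30
The firm should shut down if P < 30.

30


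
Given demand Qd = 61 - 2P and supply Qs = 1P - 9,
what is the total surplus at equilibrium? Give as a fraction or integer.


Find equilibrium: 61 - 2P = 1P - 9
61 + 9 = 3P
P* = 70/3 = 70/3
Q* = 1*70/3 - 9 = 43/3
Inverse demand: P = 61/2 - Q/2, so P_max = 61/2
Inverse supply: P = 9 + Q/1, so P_min = 9
CS = (1/2) * 43/3 * (61/2 - 70/3) = 1849/36
PS = (1/2) * 43/3 * (70/3 - 9) = 1849/18
TS = CS + PS = 1849/36 + 1849/18 = 1849/12

1849/12


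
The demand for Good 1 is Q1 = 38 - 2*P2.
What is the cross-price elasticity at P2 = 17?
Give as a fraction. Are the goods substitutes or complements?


dQ1/dP2 = -2
At P2 = 17: Q1 = 38 - 2*17 = 4
Exy = (dQ1/dP2)(P2/Q1) = -2 * 17 / 4 = -17/2
Since Exy < 0, the goods are complements.

-17/2 (complements)


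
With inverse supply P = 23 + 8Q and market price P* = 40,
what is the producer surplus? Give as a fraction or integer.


Minimum supply price (at Q=0): P_min = 23
Quantity supplied at P* = 40:
Q* = (40 - 23)/8 = 17/8
PS = (1/2) * Q* * (P* - P_min)
PS = (1/2) * 17/8 * (40 - 23)
PS = (1/2) * 17/8 * 17 = 289/16

289/16
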